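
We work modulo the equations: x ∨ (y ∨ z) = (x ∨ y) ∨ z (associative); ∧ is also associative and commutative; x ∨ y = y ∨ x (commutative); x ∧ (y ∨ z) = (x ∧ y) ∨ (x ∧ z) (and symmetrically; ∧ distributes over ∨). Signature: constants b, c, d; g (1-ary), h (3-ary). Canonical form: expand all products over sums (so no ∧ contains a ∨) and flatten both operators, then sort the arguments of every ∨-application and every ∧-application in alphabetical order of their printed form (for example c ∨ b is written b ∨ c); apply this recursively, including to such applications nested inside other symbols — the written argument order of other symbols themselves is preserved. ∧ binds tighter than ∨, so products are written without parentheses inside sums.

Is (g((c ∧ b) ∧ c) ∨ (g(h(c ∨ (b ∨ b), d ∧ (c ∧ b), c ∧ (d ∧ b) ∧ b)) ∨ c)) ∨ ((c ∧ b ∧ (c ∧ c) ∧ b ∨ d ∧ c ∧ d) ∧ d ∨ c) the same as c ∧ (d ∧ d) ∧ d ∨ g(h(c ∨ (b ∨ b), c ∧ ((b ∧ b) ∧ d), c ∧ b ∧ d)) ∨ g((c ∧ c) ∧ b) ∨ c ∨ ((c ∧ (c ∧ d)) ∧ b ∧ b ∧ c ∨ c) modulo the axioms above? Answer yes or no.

Answer: no — b ∧ b ∧ c ∧ c ∧ c ∧ d ∨ c ∨ c ∨ c ∧ d ∧ d ∧ d ∨ g(b ∧ c ∧ c) ∨ g(h(b ∨ b ∨ c, b ∧ c ∧ d, b ∧ b ∧ c ∧ d)) vs b ∧ b ∧ c ∧ c ∧ c ∧ d ∨ c ∨ c ∨ c ∧ d ∧ d ∧ d ∨ g(b ∧ c ∧ c) ∨ g(h(b ∨ b ∨ c, b ∧ b ∧ c ∧ d, b ∧ c ∧ d))

Derivation:
Left:  (g((c ∧ b) ∧ c) ∨ (g(h(c ∨ (b ∨ b), d ∧ (c ∧ b), c ∧ (d ∧ b) ∧ b)) ∨ c)) ∨ ((c ∧ b ∧ (c ∧ c) ∧ b ∨ d ∧ c ∧ d) ∧ d ∨ c)
  Distribute:  g(b ∧ c ∧ c) ∨ g(h(b ∨ b ∨ c, b ∧ c ∧ d, b ∧ b ∧ c ∧ d)) ∨ c ∨ b ∧ b ∧ c ∧ c ∧ c ∧ d ∨ c ∧ d ∧ d ∧ d ∨ c
  Sort:  b ∧ b ∧ c ∧ c ∧ c ∧ d ∨ c ∨ c ∨ c ∧ d ∧ d ∧ d ∨ g(b ∧ c ∧ c) ∨ g(h(b ∨ b ∨ c, b ∧ c ∧ d, b ∧ b ∧ c ∧ d))
Right:  c ∧ (d ∧ d) ∧ d ∨ g(h(c ∨ (b ∨ b), c ∧ ((b ∧ b) ∧ d), c ∧ b ∧ d)) ∨ g((c ∧ c) ∧ b) ∨ c ∨ ((c ∧ (c ∧ d)) ∧ b ∧ b ∧ c ∨ c)
  Flatten:  c ∧ d ∧ d ∧ d ∨ g(h(b ∨ b ∨ c, b ∧ b ∧ c ∧ d, b ∧ c ∧ d)) ∨ g(b ∧ c ∧ c) ∨ c ∨ b ∧ b ∧ c ∧ c ∧ c ∧ d ∨ c
  Sort:  b ∧ b ∧ c ∧ c ∧ c ∧ d ∨ c ∨ c ∨ c ∧ d ∧ d ∧ d ∨ g(b ∧ c ∧ c) ∨ g(h(b ∨ b ∨ c, b ∧ b ∧ c ∧ d, b ∧ c ∧ d))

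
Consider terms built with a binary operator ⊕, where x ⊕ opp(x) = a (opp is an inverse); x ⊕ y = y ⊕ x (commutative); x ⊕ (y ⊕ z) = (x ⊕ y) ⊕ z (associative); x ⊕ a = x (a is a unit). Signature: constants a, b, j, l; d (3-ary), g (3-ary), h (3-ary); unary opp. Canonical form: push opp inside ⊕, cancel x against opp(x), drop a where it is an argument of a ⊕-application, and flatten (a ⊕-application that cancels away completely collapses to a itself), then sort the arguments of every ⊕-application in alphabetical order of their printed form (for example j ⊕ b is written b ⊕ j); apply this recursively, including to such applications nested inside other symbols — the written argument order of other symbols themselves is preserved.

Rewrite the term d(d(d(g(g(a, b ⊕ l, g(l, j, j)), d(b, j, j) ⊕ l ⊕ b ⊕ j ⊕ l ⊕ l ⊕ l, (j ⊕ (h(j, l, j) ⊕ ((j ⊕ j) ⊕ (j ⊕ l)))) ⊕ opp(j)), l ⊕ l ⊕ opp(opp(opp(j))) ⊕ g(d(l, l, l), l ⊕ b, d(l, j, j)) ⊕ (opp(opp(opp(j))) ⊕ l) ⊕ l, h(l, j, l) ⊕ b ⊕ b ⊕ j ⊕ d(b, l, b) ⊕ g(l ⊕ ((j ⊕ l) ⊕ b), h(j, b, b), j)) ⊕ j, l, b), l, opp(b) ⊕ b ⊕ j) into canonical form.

Focus inside:  d(g(g(a, b ⊕ l, g(l, j, j)), d(b, j, j) ⊕ l ⊕ b ⊕ j ⊕ l ⊕ l ⊕ l, (j ⊕ (h(j, l, j) ⊕ ((j ⊕ j) ⊕ (j ⊕ l)))) ⊕ opp(j)), l ⊕ l ⊕ opp(opp(opp(j))) ⊕ g(d(l, l, l), l ⊕ b, d(l, j, j)) ⊕ (opp(opp(opp(j))) ⊕ l) ⊕ l, h(l, j, l) ⊕ b ⊕ b ⊕ j ⊕ d(b, l, b) ⊕ g(l ⊕ ((j ⊕ l) ⊕ b), h(j, b, b), j)) ⊕ j
Push opp inside:  distribute opp over ⊕ and collapse double opp
Collect terms:  d(g(g(a, b ⊕ l, g(l, j, j)), b ⊕ d(b, j, j) ⊕ j ⊕ l ⊕ l ⊕ l ⊕ l, h(j, l, j) ⊕ j ⊕ j ⊕ j ⊕ l), g(d(l, l, l), b ⊕ l, d(l, j, j)) ⊕ l ⊕ l ⊕ l ⊕ l ⊕ opp(j) ⊕ opp(j), b ⊕ b ⊕ d(b, l, b) ⊕ g(b ⊕ j ⊕ l ⊕ l, h(j, b, b), j) ⊕ h(l, j, l) ⊕ j) ⊕ j
Rebuild:  d(d(d(g(g(a, b ⊕ l, g(l, j, j)), b ⊕ d(b, j, j) ⊕ j ⊕ l ⊕ l ⊕ l ⊕ l, h(j, l, j) ⊕ j ⊕ j ⊕ j ⊕ l), g(d(l, l, l), b ⊕ l, d(l, j, j)) ⊕ l ⊕ l ⊕ l ⊕ l ⊕ opp(j) ⊕ opp(j), b ⊕ b ⊕ d(b, l, b) ⊕ g(b ⊕ j ⊕ l ⊕ l, h(j, b, b), j) ⊕ h(l, j, l) ⊕ j) ⊕ j, l, b), l, j)

Answer: d(d(d(g(g(a, b ⊕ l, g(l, j, j)), b ⊕ d(b, j, j) ⊕ j ⊕ l ⊕ l ⊕ l ⊕ l, h(j, l, j) ⊕ j ⊕ j ⊕ j ⊕ l), g(d(l, l, l), b ⊕ l, d(l, j, j)) ⊕ l ⊕ l ⊕ l ⊕ l ⊕ opp(j) ⊕ opp(j), b ⊕ b ⊕ d(b, l, b) ⊕ g(b ⊕ j ⊕ l ⊕ l, h(j, b, b), j) ⊕ h(l, j, l) ⊕ j) ⊕ j, l, b), l, j)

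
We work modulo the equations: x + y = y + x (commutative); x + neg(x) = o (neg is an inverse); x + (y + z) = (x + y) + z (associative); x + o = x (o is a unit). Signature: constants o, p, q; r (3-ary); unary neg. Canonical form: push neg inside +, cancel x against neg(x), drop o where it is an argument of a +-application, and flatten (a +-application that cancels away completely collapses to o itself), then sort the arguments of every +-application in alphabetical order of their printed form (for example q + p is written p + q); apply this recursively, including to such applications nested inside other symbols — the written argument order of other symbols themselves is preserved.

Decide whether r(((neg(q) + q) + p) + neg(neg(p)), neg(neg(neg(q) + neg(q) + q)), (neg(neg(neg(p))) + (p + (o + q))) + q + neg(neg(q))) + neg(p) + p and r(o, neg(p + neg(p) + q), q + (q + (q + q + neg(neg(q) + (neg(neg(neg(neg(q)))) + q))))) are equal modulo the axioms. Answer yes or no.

Left:  r(((neg(q) + q) + p) + neg(neg(p)), neg(neg(neg(q) + neg(q) + q)), (neg(neg(neg(p))) + (p + (o + q))) + q + neg(neg(q))) + neg(p) + p
  Push neg inside:  distribute neg over + and collapse double neg
  Cancel:  p cancels
  Collect terms:  r(p + p, neg(q), q + q + q)
Right:  r(o, neg(p + neg(p) + q), q + (q + (q + q + neg(neg(q) + (neg(neg(neg(neg(q)))) + q)))))
  Work inside:  q + (q + (q + q + neg(neg(q) + (neg(neg(neg(neg(q)))) + q))))
  Push neg inside:  distribute neg over + and collapse double neg
  Collect terms:  q + q + q
  Rebuild:  r(o, neg(q), q + q + q)

Answer: no — r(p + p, neg(q), q + q + q) vs r(o, neg(q), q + q + q)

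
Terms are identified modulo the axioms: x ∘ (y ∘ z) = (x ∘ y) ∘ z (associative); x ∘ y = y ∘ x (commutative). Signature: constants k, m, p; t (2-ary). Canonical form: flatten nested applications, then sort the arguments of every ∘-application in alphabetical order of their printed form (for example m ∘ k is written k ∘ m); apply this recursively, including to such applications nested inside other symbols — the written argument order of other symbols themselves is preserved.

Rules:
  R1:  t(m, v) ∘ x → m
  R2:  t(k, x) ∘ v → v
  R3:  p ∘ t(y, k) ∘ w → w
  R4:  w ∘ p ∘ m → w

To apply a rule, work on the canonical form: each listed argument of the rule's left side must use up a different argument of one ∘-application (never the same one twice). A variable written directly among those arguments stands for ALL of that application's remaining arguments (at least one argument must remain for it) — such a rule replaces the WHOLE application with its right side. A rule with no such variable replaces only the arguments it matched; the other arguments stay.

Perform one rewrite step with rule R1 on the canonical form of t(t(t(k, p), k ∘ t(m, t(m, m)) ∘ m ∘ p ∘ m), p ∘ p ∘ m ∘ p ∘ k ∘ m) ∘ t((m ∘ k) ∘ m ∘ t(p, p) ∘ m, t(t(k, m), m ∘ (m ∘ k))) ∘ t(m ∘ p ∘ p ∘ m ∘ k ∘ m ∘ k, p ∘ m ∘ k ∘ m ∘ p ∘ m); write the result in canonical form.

Answer: t(k ∘ k ∘ m ∘ m ∘ m ∘ p ∘ p, k ∘ m ∘ m ∘ m ∘ p ∘ p) ∘ t(k ∘ m ∘ m ∘ m ∘ t(p, p), t(t(k, m), k ∘ m ∘ m)) ∘ t(t(t(k, p), m), k ∘ m ∘ m ∘ p ∘ p ∘ p)

Derivation:
Canonical form:  t(k ∘ k ∘ m ∘ m ∘ m ∘ p ∘ p, k ∘ m ∘ m ∘ m ∘ p ∘ p) ∘ t(k ∘ m ∘ m ∘ m ∘ t(p, p), t(t(k, m), k ∘ m ∘ m)) ∘ t(t(t(k, p), k ∘ m ∘ m ∘ p ∘ t(m, t(m, m))), k ∘ m ∘ m ∘ p ∘ p ∘ p)
R1 matches:  uses t(m, t(m, m));  v := t(m, m), x := k ∘ m ∘ m ∘ p
The extension variable absorbs all remaining arguments, so the whole application is rewritten.
Giving:  t(k ∘ k ∘ m ∘ m ∘ m ∘ p ∘ p, k ∘ m ∘ m ∘ m ∘ p ∘ p) ∘ t(k ∘ m ∘ m ∘ m ∘ t(p, p), t(t(k, m), k ∘ m ∘ m)) ∘ t(t(t(k, p), m), k ∘ m ∘ m ∘ p ∘ p ∘ p)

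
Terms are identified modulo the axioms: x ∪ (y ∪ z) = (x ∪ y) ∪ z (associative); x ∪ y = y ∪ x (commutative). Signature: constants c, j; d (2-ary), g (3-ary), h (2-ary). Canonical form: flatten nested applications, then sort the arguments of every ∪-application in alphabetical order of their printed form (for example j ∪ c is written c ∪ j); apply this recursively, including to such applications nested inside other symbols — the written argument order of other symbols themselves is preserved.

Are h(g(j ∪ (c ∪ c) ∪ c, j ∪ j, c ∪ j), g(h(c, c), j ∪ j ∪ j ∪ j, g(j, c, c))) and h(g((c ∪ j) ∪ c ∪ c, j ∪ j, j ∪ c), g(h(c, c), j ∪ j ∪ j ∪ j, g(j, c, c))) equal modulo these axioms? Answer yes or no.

Left:  h(g(j ∪ (c ∪ c) ∪ c, j ∪ j, c ∪ j), g(h(c, c), j ∪ j ∪ j ∪ j, g(j, c, c)))
  Focus inside:  j ∪ (c ∪ c) ∪ c
  Un-nest:  j ∪ c ∪ c ∪ c
  Sort arguments:  c ∪ c ∪ c ∪ j
  Rebuild:  h(g(c ∪ c ∪ c ∪ j, j ∪ j, c ∪ j), g(h(c, c), j ∪ j ∪ j ∪ j, g(j, c, c)))
Right:  h(g((c ∪ j) ∪ c ∪ c, j ∪ j, j ∪ c), g(h(c, c), j ∪ j ∪ j ∪ j, g(j, c, c)))
  Descend into:  (c ∪ j) ∪ c ∪ c
  Merge nested applications:  c ∪ j ∪ c ∪ c
  Sort arguments:  c ∪ c ∪ c ∪ j
  Put back:  h(g(c ∪ c ∪ c ∪ j, j ∪ j, c ∪ j), g(h(c, c), j ∪ j ∪ j ∪ j, g(j, c, c)))

Answer: yes — both canonical forms are h(g(c ∪ c ∪ c ∪ j, j ∪ j, c ∪ j), g(h(c, c), j ∪ j ∪ j ∪ j, g(j, c, c)))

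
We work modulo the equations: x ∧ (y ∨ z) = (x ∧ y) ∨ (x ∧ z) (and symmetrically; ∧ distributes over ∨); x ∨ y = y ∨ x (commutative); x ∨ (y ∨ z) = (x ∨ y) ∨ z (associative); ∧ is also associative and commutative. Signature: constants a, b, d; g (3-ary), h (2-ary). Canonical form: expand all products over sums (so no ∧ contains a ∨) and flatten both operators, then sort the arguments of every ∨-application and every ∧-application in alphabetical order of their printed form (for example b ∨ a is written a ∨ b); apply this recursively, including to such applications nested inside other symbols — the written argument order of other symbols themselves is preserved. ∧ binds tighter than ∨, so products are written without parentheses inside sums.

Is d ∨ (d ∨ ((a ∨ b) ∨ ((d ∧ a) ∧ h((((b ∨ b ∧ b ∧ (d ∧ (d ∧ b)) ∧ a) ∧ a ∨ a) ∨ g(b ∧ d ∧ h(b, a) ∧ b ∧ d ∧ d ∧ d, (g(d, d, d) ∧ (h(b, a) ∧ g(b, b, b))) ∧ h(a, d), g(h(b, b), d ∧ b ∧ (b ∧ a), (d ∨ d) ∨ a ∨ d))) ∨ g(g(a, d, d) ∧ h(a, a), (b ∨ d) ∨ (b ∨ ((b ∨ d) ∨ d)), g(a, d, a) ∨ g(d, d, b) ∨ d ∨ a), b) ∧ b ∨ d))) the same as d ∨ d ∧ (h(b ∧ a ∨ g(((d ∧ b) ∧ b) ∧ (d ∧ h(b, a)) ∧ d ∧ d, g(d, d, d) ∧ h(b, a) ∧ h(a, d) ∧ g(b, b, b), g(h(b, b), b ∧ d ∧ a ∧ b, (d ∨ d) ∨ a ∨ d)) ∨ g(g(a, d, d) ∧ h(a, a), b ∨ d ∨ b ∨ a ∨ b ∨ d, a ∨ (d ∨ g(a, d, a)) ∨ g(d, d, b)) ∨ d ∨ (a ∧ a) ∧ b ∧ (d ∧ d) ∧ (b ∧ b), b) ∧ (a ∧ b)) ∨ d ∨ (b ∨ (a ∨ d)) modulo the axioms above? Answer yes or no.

Answer: no — a ∨ a ∧ b ∧ d ∧ h(a ∨ a ∧ a ∧ b ∧ b ∧ b ∧ d ∧ d ∨ a ∧ b ∨ g(b ∧ b ∧ d ∧ d ∧ d ∧ d ∧ h(b, a), g(b, b, b) ∧ g(d, d, d) ∧ h(a, d) ∧ h(b, a), g(h(b, b), a ∧ b ∧ b ∧ d, a ∨ d ∨ d ∨ d)) ∨ g(g(a, d, d) ∧ h(a, a), b ∨ b ∨ b ∨ d ∨ d ∨ d, a ∨ d ∨ g(a, d, a) ∨ g(d, d, b)), b) ∨ b ∨ d ∨ d ∨ d vs a ∨ a ∧ b ∧ d ∧ h(a ∧ a ∧ b ∧ b ∧ b ∧ d ∧ d ∨ a ∧ b ∨ d ∨ g(b ∧ b ∧ d ∧ d ∧ d ∧ d ∧ h(b, a), g(b, b, b) ∧ g(d, d, d) ∧ h(a, d) ∧ h(b, a), g(h(b, b), a ∧ b ∧ b ∧ d, a ∨ d ∨ d ∨ d)) ∨ g(g(a, d, d) ∧ h(a, a), a ∨ b ∨ b ∨ b ∨ d ∨ d, a ∨ d ∨ g(a, d, a) ∨ g(d, d, b)), b) ∨ b ∨ d ∨ d ∨ d

Derivation:
Left:  d ∨ (d ∨ ((a ∨ b) ∨ ((d ∧ a) ∧ h((((b ∨ b ∧ b ∧ (d ∧ (d ∧ b)) ∧ a) ∧ a ∨ a) ∨ g(b ∧ d ∧ h(b, a) ∧ b ∧ d ∧ d ∧ d, (g(d, d, d) ∧ (h(b, a) ∧ g(b, b, b))) ∧ h(a, d), g(h(b, b), d ∧ b ∧ (b ∧ a), (d ∨ d) ∨ a ∨ d))) ∨ g(g(a, d, d) ∧ h(a, a), (b ∨ d) ∨ (b ∨ ((b ∨ d) ∨ d)), g(a, d, a) ∨ g(d, d, b) ∨ d ∨ a), b) ∧ b ∨ d)))
  Distribute:  d ∨ d ∨ a ∨ b ∨ a ∧ b ∧ d ∧ h(a ∨ a ∧ a ∧ b ∧ b ∧ b ∧ d ∧ d ∨ a ∧ b ∨ g(b ∧ b ∧ d ∧ d ∧ d ∧ d ∧ h(b, a), g(b, b, b) ∧ g(d, d, d) ∧ h(a, d) ∧ h(b, a), g(h(b, b), a ∧ b ∧ b ∧ d, a ∨ d ∨ d ∨ d)) ∨ g(g(a, d, d) ∧ h(a, a), b ∨ b ∨ b ∨ d ∨ d ∨ d, a ∨ d ∨ g(a, d, a) ∨ g(d, d, b)), b) ∨ d
  Order the arguments:  a ∨ a ∧ b ∧ d ∧ h(a ∨ a ∧ a ∧ b ∧ b ∧ b ∧ d ∧ d ∨ a ∧ b ∨ g(b ∧ b ∧ d ∧ d ∧ d ∧ d ∧ h(b, a), g(b, b, b) ∧ g(d, d, d) ∧ h(a, d) ∧ h(b, a), g(h(b, b), a ∧ b ∧ b ∧ d, a ∨ d ∨ d ∨ d)) ∨ g(g(a, d, d) ∧ h(a, a), b ∨ b ∨ b ∨ d ∨ d ∨ d, a ∨ d ∨ g(a, d, a) ∨ g(d, d, b)), b) ∨ b ∨ d ∨ d ∨ d
Right:  d ∨ d ∧ (h(b ∧ a ∨ g(((d ∧ b) ∧ b) ∧ (d ∧ h(b, a)) ∧ d ∧ d, g(d, d, d) ∧ h(b, a) ∧ h(a, d) ∧ g(b, b, b), g(h(b, b), b ∧ d ∧ a ∧ b, (d ∨ d) ∨ a ∨ d)) ∨ g(g(a, d, d) ∧ h(a, a), b ∨ d ∨ b ∨ a ∨ b ∨ d, a ∨ (d ∨ g(a, d, a)) ∨ g(d, d, b)) ∨ d ∨ (a ∧ a) ∧ b ∧ (d ∧ d) ∧ (b ∧ b), b) ∧ (a ∧ b)) ∨ d ∨ (b ∨ (a ∨ d))
  Merge nested applications:  d ∨ a ∧ b ∧ d ∧ h(a ∧ a ∧ b ∧ b ∧ b ∧ d ∧ d ∨ a ∧ b ∨ d ∨ g(b ∧ b ∧ d ∧ d ∧ d ∧ d ∧ h(b, a), g(b, b, b) ∧ g(d, d, d) ∧ h(a, d) ∧ h(b, a), g(h(b, b), a ∧ b ∧ b ∧ d, a ∨ d ∨ d ∨ d)) ∨ g(g(a, d, d) ∧ h(a, a), a ∨ b ∨ b ∨ b ∨ d ∨ d, a ∨ d ∨ g(a, d, a) ∨ g(d, d, b)), b) ∨ d ∨ b ∨ a ∨ d
  Order the arguments:  a ∨ a ∧ b ∧ d ∧ h(a ∧ a ∧ b ∧ b ∧ b ∧ d ∧ d ∨ a ∧ b ∨ d ∨ g(b ∧ b ∧ d ∧ d ∧ d ∧ d ∧ h(b, a), g(b, b, b) ∧ g(d, d, d) ∧ h(a, d) ∧ h(b, a), g(h(b, b), a ∧ b ∧ b ∧ d, a ∨ d ∨ d ∨ d)) ∨ g(g(a, d, d) ∧ h(a, a), a ∨ b ∨ b ∨ b ∨ d ∨ d, a ∨ d ∨ g(a, d, a) ∨ g(d, d, b)), b) ∨ b ∨ d ∨ d ∨ d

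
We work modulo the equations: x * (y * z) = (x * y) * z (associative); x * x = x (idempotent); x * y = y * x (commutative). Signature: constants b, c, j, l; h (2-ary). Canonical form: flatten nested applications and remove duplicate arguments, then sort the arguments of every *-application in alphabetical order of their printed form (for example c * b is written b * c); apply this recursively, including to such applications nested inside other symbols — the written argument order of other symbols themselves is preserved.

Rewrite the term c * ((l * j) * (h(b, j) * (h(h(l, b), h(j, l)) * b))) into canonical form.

Merge nested applications:  c * l * j * h(b, j) * h(h(l, b), h(j, l)) * b
Sort:  b * c * h(b, j) * h(h(l, b), h(j, l)) * j * l

Answer: b * c * h(b, j) * h(h(l, b), h(j, l)) * j * l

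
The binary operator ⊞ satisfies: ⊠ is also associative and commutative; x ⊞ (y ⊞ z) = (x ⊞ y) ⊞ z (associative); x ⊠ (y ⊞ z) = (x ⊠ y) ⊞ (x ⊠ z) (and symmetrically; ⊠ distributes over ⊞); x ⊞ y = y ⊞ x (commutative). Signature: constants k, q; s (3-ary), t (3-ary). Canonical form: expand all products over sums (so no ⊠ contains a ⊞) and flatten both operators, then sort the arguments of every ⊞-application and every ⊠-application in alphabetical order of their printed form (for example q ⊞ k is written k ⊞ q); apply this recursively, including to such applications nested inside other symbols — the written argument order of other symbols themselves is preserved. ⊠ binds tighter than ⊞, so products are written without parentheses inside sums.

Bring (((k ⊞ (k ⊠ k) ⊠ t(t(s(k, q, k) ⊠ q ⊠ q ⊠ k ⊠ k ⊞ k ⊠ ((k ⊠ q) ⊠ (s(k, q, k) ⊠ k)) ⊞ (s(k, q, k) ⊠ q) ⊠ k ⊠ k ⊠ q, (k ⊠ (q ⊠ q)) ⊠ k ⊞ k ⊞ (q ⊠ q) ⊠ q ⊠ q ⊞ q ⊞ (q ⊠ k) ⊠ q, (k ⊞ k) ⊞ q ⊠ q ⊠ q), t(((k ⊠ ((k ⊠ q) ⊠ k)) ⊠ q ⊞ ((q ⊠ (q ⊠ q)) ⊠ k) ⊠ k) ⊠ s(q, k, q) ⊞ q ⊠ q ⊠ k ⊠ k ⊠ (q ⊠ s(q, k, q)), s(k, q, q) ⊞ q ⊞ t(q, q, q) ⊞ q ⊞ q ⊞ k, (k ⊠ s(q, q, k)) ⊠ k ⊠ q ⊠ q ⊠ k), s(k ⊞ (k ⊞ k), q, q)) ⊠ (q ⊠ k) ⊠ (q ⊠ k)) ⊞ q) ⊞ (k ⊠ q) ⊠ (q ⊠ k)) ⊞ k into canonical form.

Expand products over sums:  k ⊞ k ⊠ k ⊠ k ⊠ k ⊠ q ⊠ q ⊠ t(t(k ⊠ k ⊠ k ⊠ q ⊠ s(k, q, k) ⊞ k ⊠ k ⊠ q ⊠ q ⊠ s(k, q, k) ⊞ k ⊠ k ⊠ q ⊠ q ⊠ s(k, q, k), k ⊞ k ⊠ k ⊠ q ⊠ q ⊞ k ⊠ q ⊠ q ⊞ q ⊞ q ⊠ q ⊠ q ⊠ q, k ⊞ k ⊞ q ⊠ q ⊠ q), t(k ⊠ k ⊠ k ⊠ q ⊠ q ⊠ s(q, k, q) ⊞ k ⊠ k ⊠ q ⊠ q ⊠ q ⊠ s(q, k, q) ⊞ k ⊠ k ⊠ q ⊠ q ⊠ q ⊠ s(q, k, q), k ⊞ q ⊞ q ⊞ q ⊞ s(k, q, q) ⊞ t(q, q, q), k ⊠ k ⊠ k ⊠ q ⊠ q ⊠ s(q, q, k)), s(k ⊞ k ⊞ k, q, q)) ⊞ q ⊞ k ⊠ k ⊠ q ⊠ q ⊞ k
Sort arguments:  k ⊞ k ⊞ k ⊠ k ⊠ k ⊠ k ⊠ q ⊠ q ⊠ t(t(k ⊠ k ⊠ k ⊠ q ⊠ s(k, q, k) ⊞ k ⊠ k ⊠ q ⊠ q ⊠ s(k, q, k) ⊞ k ⊠ k ⊠ q ⊠ q ⊠ s(k, q, k), k ⊞ k ⊠ k ⊠ q ⊠ q ⊞ k ⊠ q ⊠ q ⊞ q ⊞ q ⊠ q ⊠ q ⊠ q, k ⊞ k ⊞ q ⊠ q ⊠ q), t(k ⊠ k ⊠ k ⊠ q ⊠ q ⊠ s(q, k, q) ⊞ k ⊠ k ⊠ q ⊠ q ⊠ q ⊠ s(q, k, q) ⊞ k ⊠ k ⊠ q ⊠ q ⊠ q ⊠ s(q, k, q), k ⊞ q ⊞ q ⊞ q ⊞ s(k, q, q) ⊞ t(q, q, q), k ⊠ k ⊠ k ⊠ q ⊠ q ⊠ s(q, q, k)), s(k ⊞ k ⊞ k, q, q)) ⊞ k ⊠ k ⊠ q ⊠ q ⊞ q

Answer: k ⊞ k ⊞ k ⊠ k ⊠ k ⊠ k ⊠ q ⊠ q ⊠ t(t(k ⊠ k ⊠ k ⊠ q ⊠ s(k, q, k) ⊞ k ⊠ k ⊠ q ⊠ q ⊠ s(k, q, k) ⊞ k ⊠ k ⊠ q ⊠ q ⊠ s(k, q, k), k ⊞ k ⊠ k ⊠ q ⊠ q ⊞ k ⊠ q ⊠ q ⊞ q ⊞ q ⊠ q ⊠ q ⊠ q, k ⊞ k ⊞ q ⊠ q ⊠ q), t(k ⊠ k ⊠ k ⊠ q ⊠ q ⊠ s(q, k, q) ⊞ k ⊠ k ⊠ q ⊠ q ⊠ q ⊠ s(q, k, q) ⊞ k ⊠ k ⊠ q ⊠ q ⊠ q ⊠ s(q, k, q), k ⊞ q ⊞ q ⊞ q ⊞ s(k, q, q) ⊞ t(q, q, q), k ⊠ k ⊠ k ⊠ q ⊠ q ⊠ s(q, q, k)), s(k ⊞ k ⊞ k, q, q)) ⊞ k ⊠ k ⊠ q ⊠ q ⊞ q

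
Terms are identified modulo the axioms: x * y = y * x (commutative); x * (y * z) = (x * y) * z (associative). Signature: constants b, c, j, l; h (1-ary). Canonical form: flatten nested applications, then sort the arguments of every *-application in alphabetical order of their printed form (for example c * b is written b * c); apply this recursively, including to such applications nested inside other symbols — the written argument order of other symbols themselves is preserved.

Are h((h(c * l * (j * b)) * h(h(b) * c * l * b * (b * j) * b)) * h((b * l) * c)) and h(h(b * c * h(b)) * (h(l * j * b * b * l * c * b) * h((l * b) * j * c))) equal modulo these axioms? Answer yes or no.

Answer: no — h(h(b * b * b * c * h(b) * j * l) * h(b * c * j * l) * h(b * c * l)) vs h(h(b * b * b * c * j * l * l) * h(b * c * h(b)) * h(b * c * j * l))

Derivation:
Left:  h((h(c * l * (j * b)) * h(h(b) * c * l * b * (b * j) * b)) * h((b * l) * c))
  Focus inside:  (h(c * l * (j * b)) * h(h(b) * c * l * b * (b * j) * b)) * h((b * l) * c)
  Flatten:  h(c * l * (j * b)) * h(h(b) * c * l * b * (b * j) * b) * h((b * l) * c)
  Inside:  h(c * l * (j * b))  →  h(b * c * j * l)
  Simplify inside:  h(h(b) * c * l * b * (b * j) * b)  →  h(b * b * b * c * h(b) * j * l)
  Inside:  h((b * l) * c)  →  h(b * c * l)
  Order the arguments:  h(b * b * b * c * h(b) * j * l) * h(b * c * j * l) * h(b * c * l)
  Put back:  h(h(b * b * b * c * h(b) * j * l) * h(b * c * j * l) * h(b * c * l))
Right:  h(h(b * c * h(b)) * (h(l * j * b * b * l * c * b) * h((l * b) * j * c)))
  Work inside:  h(b * c * h(b)) * (h(l * j * b * b * l * c * b) * h((l * b) * j * c))
  Un-nest:  h(b * c * h(b)) * h(l * j * b * b * l * c * b) * h((l * b) * j * c)
  Canonicalize subterm:  h(l * j * b * b * l * c * b)  →  h(b * b * b * c * j * l * l)
  Inside:  h((l * b) * j * c)  →  h(b * c * j * l)
  Order the arguments:  h(b * b * b * c * j * l * l) * h(b * c * h(b)) * h(b * c * j * l)
  Rebuild:  h(h(b * b * b * c * j * l * l) * h(b * c * h(b)) * h(b * c * j * l))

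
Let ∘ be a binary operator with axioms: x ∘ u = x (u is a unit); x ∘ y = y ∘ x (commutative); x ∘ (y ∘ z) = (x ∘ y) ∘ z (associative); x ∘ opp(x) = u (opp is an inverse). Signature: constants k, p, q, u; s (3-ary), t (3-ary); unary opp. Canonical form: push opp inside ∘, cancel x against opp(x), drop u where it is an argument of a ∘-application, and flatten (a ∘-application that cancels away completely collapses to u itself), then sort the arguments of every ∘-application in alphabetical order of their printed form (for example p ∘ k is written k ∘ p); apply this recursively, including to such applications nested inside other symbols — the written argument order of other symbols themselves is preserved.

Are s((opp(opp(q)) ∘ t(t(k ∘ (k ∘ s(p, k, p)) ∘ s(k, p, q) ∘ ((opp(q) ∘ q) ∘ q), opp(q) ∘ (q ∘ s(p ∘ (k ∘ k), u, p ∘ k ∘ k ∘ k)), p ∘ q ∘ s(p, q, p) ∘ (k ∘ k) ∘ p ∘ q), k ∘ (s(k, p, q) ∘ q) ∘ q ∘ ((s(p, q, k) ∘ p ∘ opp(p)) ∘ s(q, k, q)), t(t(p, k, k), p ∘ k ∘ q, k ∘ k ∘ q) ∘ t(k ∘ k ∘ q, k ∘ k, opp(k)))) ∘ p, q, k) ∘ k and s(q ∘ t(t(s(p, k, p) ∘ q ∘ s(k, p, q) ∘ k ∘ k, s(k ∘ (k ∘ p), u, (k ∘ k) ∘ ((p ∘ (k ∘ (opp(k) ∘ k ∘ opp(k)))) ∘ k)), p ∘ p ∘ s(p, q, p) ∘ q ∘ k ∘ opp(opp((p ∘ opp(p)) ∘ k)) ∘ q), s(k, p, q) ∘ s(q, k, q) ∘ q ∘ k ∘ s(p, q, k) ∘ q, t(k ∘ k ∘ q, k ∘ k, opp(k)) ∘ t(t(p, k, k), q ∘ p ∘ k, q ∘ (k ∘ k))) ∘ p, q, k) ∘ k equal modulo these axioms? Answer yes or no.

Answer: yes — both canonical forms are k ∘ s(p ∘ q ∘ t(t(k ∘ k ∘ q ∘ s(k, p, q) ∘ s(p, k, p), s(k ∘ k ∘ p, u, k ∘ k ∘ k ∘ p), k ∘ k ∘ p ∘ p ∘ q ∘ q ∘ s(p, q, p)), k ∘ q ∘ q ∘ s(k, p, q) ∘ s(p, q, k) ∘ s(q, k, q), t(k ∘ k ∘ q, k ∘ k, opp(k)) ∘ t(t(p, k, k), k ∘ p ∘ q, k ∘ k ∘ q)), q, k)

Derivation:
Left:  s((opp(opp(q)) ∘ t(t(k ∘ (k ∘ s(p, k, p)) ∘ s(k, p, q) ∘ ((opp(q) ∘ q) ∘ q), opp(q) ∘ (q ∘ s(p ∘ (k ∘ k), u, p ∘ k ∘ k ∘ k)), p ∘ q ∘ s(p, q, p) ∘ (k ∘ k) ∘ p ∘ q), k ∘ (s(k, p, q) ∘ q) ∘ q ∘ ((s(p, q, k) ∘ p ∘ opp(p)) ∘ s(q, k, q)), t(t(p, k, k), p ∘ k ∘ q, k ∘ k ∘ q) ∘ t(k ∘ k ∘ q, k ∘ k, opp(k)))) ∘ p, q, k) ∘ k
  Push opp inside:  distribute opp over ∘ and collapse double opp
  Collect terms:  s(p ∘ q ∘ t(t(k ∘ k ∘ q ∘ s(k, p, q) ∘ s(p, k, p), s(k ∘ k ∘ p, u, k ∘ k ∘ k ∘ p), k ∘ k ∘ p ∘ p ∘ q ∘ q ∘ s(p, q, p)), k ∘ q ∘ q ∘ s(k, p, q) ∘ s(p, q, k) ∘ s(q, k, q), t(k ∘ k ∘ q, k ∘ k, opp(k)) ∘ t(t(p, k, k), k ∘ p ∘ q, k ∘ k ∘ q)), q, k) ∘ k
  Sort arguments:  k ∘ s(p ∘ q ∘ t(t(k ∘ k ∘ q ∘ s(k, p, q) ∘ s(p, k, p), s(k ∘ k ∘ p, u, k ∘ k ∘ k ∘ p), k ∘ k ∘ p ∘ p ∘ q ∘ q ∘ s(p, q, p)), k ∘ q ∘ q ∘ s(k, p, q) ∘ s(p, q, k) ∘ s(q, k, q), t(k ∘ k ∘ q, k ∘ k, opp(k)) ∘ t(t(p, k, k), k ∘ p ∘ q, k ∘ k ∘ q)), q, k)
Right:  s(q ∘ t(t(s(p, k, p) ∘ q ∘ s(k, p, q) ∘ k ∘ k, s(k ∘ (k ∘ p), u, (k ∘ k) ∘ ((p ∘ (k ∘ (opp(k) ∘ k ∘ opp(k)))) ∘ k)), p ∘ p ∘ s(p, q, p) ∘ q ∘ k ∘ opp(opp((p ∘ opp(p)) ∘ k)) ∘ q), s(k, p, q) ∘ s(q, k, q) ∘ q ∘ k ∘ s(p, q, k) ∘ q, t(k ∘ k ∘ q, k ∘ k, opp(k)) ∘ t(t(p, k, k), q ∘ p ∘ k, q ∘ (k ∘ k))) ∘ p, q, k) ∘ k
  Push opp inside:  distribute opp over ∘ and collapse double opp
  Combine occurrences:  s(p ∘ q ∘ t(t(k ∘ k ∘ q ∘ s(k, p, q) ∘ s(p, k, p), s(k ∘ k ∘ p, u, k ∘ k ∘ k ∘ p), k ∘ k ∘ p ∘ p ∘ q ∘ q ∘ s(p, q, p)), k ∘ q ∘ q ∘ s(k, p, q) ∘ s(p, q, k) ∘ s(q, k, q), t(k ∘ k ∘ q, k ∘ k, opp(k)) ∘ t(t(p, k, k), k ∘ p ∘ q, k ∘ k ∘ q)), q, k) ∘ k
  Order the arguments:  k ∘ s(p ∘ q ∘ t(t(k ∘ k ∘ q ∘ s(k, p, q) ∘ s(p, k, p), s(k ∘ k ∘ p, u, k ∘ k ∘ k ∘ p), k ∘ k ∘ p ∘ p ∘ q ∘ q ∘ s(p, q, p)), k ∘ q ∘ q ∘ s(k, p, q) ∘ s(p, q, k) ∘ s(q, k, q), t(k ∘ k ∘ q, k ∘ k, opp(k)) ∘ t(t(p, k, k), k ∘ p ∘ q, k ∘ k ∘ q)), q, k)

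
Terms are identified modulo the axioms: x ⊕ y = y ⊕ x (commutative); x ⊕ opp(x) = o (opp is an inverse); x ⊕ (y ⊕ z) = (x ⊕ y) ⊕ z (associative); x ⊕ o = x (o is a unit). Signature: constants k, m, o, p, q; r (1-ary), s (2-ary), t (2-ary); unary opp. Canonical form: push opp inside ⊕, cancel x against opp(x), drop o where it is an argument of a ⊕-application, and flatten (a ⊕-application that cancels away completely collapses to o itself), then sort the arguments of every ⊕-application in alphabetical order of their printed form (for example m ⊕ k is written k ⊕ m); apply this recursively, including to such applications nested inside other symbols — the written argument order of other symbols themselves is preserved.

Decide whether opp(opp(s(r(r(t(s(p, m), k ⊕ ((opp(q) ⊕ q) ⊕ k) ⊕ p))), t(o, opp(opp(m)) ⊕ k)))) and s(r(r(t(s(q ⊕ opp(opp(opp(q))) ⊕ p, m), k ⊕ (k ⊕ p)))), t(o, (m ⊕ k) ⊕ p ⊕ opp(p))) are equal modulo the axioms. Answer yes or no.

Left:  opp(opp(s(r(r(t(s(p, m), k ⊕ ((opp(q) ⊕ q) ⊕ k) ⊕ p))), t(o, opp(opp(m)) ⊕ k))))
  Push opp inside:  distribute opp over ⊕ and collapse double opp
  Collect terms:  s(r(r(t(s(p, m), k ⊕ k ⊕ p))), t(o, k ⊕ m))
Right:  s(r(r(t(s(q ⊕ opp(opp(opp(q))) ⊕ p, m), k ⊕ (k ⊕ p)))), t(o, (m ⊕ k) ⊕ p ⊕ opp(p)))
  Focus inside:  (m ⊕ k) ⊕ p ⊕ opp(p)
  Cancel inverse pairs:  p cancels
  Collect terms:  m ⊕ k
  Sort:  k ⊕ m
  Reassemble:  s(r(r(t(s(p, m), k ⊕ k ⊕ p))), t(o, k ⊕ m))

Answer: yes — both canonical forms are s(r(r(t(s(p, m), k ⊕ k ⊕ p))), t(o, k ⊕ m))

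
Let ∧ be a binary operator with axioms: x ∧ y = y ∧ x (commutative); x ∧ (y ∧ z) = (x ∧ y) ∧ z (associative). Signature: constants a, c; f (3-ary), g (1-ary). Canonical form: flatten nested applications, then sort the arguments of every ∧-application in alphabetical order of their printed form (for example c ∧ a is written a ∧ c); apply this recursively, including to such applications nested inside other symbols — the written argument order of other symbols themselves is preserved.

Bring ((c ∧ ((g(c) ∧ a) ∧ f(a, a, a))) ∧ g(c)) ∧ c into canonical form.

Flatten:  c ∧ g(c) ∧ a ∧ f(a, a, a) ∧ g(c) ∧ c
Order the arguments:  a ∧ c ∧ c ∧ f(a, a, a) ∧ g(c) ∧ g(c)

Answer: a ∧ c ∧ c ∧ f(a, a, a) ∧ g(c) ∧ g(c)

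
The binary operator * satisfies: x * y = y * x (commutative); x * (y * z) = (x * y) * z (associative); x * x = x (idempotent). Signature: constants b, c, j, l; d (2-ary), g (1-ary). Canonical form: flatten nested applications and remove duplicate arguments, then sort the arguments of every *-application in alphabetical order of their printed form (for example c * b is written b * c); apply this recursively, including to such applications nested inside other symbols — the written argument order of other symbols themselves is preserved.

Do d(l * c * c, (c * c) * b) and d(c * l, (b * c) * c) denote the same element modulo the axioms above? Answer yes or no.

Answer: yes — both canonical forms are d(c * l, b * c)

Derivation:
Left:  d(l * c * c, (c * c) * b)
  Descend into:  (c * c) * b
  Merge nested applications:  c * c * b
  Drop duplicates:  drop duplicate c
  Order the arguments:  b * c
  Rebuild:  d(c * l, b * c)
Right:  d(c * l, (b * c) * c)
  Work inside:  (b * c) * c
  Flatten:  b * c * c
  Drop duplicates:  drop duplicate c
  Sort:  b * c
  Put back:  d(c * l, b * c)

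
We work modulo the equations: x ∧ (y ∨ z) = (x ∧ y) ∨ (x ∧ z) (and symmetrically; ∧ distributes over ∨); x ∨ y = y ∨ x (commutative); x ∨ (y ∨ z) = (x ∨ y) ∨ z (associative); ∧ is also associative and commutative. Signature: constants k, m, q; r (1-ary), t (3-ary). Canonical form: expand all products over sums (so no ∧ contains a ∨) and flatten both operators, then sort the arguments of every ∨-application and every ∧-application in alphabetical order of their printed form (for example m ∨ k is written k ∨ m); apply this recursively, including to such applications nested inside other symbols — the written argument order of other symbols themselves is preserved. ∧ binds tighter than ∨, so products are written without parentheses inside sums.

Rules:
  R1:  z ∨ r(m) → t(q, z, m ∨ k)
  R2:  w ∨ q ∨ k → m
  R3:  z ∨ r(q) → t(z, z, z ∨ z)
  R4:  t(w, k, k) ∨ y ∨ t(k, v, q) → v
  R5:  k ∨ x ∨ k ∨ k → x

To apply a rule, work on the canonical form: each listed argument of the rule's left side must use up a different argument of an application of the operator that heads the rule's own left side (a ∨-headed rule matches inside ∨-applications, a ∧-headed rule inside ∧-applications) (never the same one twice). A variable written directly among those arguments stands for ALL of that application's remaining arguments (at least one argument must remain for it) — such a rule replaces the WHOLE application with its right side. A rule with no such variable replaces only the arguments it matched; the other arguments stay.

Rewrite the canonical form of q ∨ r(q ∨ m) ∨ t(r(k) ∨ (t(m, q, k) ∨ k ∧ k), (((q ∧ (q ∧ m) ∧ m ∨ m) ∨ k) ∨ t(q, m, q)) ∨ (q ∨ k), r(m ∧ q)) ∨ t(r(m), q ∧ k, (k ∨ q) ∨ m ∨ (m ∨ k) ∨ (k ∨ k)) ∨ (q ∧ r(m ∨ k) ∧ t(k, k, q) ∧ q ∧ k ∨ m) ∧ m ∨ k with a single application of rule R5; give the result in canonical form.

Canonical form:  k ∨ k ∧ m ∧ q ∧ q ∧ r(k ∨ m) ∧ t(k, k, q) ∨ m ∧ m ∨ q ∨ r(m ∨ q) ∨ t(k ∧ k ∨ r(k) ∨ t(m, q, k), k ∨ k ∨ m ∨ m ∧ m ∧ q ∧ q ∨ q ∨ t(q, m, q), r(m ∧ q)) ∨ t(r(m), k ∧ q, k ∨ k ∨ k ∨ k ∨ m ∨ m ∨ q)
Match R5:  consume k, k, k;  x := k ∨ m ∨ m ∨ q
The extension variable absorbs all remaining arguments, so the whole application is rewritten.
Result:  k ∨ k ∧ m ∧ q ∧ q ∧ r(k ∨ m) ∧ t(k, k, q) ∨ m ∧ m ∨ q ∨ r(m ∨ q) ∨ t(k ∧ k ∨ r(k) ∨ t(m, q, k), k ∨ k ∨ m ∨ m ∧ m ∧ q ∧ q ∨ q ∨ t(q, m, q), r(m ∧ q)) ∨ t(r(m), k ∧ q, k ∨ m ∨ m ∨ q)

Answer: k ∨ k ∧ m ∧ q ∧ q ∧ r(k ∨ m) ∧ t(k, k, q) ∨ m ∧ m ∨ q ∨ r(m ∨ q) ∨ t(k ∧ k ∨ r(k) ∨ t(m, q, k), k ∨ k ∨ m ∨ m ∧ m ∧ q ∧ q ∨ q ∨ t(q, m, q), r(m ∧ q)) ∨ t(r(m), k ∧ q, k ∨ m ∨ m ∨ q)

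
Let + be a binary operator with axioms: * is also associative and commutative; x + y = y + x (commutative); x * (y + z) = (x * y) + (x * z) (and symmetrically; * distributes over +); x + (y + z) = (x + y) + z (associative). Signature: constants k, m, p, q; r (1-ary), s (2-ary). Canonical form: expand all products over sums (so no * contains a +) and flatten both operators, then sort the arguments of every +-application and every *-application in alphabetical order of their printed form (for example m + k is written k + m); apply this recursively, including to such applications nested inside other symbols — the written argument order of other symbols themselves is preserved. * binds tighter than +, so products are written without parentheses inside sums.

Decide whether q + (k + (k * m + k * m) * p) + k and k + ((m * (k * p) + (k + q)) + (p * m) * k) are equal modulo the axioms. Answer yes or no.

Answer: yes — both canonical forms are k + k + k * m * p + k * m * p + q

Derivation:
Left:  q + (k + (k * m + k * m) * p) + k
  Expand products over sums:  q + k + k * m * p + k * m * p + k
  Sort:  k + k + k * m * p + k * m * p + q
Right:  k + ((m * (k * p) + (k + q)) + (p * m) * k)
  Flatten:  k + k * m * p + k + q + k * m * p
  Sort arguments:  k + k + k * m * p + k * m * p + q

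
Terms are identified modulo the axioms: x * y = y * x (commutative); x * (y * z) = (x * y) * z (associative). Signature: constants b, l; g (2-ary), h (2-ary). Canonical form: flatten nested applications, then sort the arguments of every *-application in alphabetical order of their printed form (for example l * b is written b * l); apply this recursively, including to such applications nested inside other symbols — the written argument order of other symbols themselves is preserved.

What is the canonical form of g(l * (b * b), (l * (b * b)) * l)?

Descend into:  (l * (b * b)) * l
Merge nested applications:  l * b * b * l
Order the arguments:  b * b * l * l
Reassemble:  g(b * b * l, b * b * l * l)

Answer: g(b * b * l, b * b * l * l)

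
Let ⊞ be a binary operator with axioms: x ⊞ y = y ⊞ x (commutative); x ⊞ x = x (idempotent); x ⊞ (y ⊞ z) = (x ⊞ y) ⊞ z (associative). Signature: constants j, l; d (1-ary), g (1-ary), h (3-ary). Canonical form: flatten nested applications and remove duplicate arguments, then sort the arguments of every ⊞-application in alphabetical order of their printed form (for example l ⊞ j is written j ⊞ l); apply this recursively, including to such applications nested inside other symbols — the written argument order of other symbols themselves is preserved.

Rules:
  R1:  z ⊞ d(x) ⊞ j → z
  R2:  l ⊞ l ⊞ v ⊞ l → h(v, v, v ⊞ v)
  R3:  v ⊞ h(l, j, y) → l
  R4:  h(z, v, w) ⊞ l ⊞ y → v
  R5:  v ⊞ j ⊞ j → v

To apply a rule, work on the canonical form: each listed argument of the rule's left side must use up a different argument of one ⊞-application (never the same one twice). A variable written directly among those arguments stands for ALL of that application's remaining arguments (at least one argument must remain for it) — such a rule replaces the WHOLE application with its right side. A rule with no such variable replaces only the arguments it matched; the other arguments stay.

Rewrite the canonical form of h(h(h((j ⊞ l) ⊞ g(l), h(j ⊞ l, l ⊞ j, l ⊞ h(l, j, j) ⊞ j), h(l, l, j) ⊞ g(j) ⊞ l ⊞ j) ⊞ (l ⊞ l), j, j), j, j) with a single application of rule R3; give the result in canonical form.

Answer: h(h(h(g(l) ⊞ j ⊞ l, h(j ⊞ l, j ⊞ l, l), g(j) ⊞ h(l, l, j) ⊞ j ⊞ l) ⊞ l, j, j), j, j)

Derivation:
Canonical form:  h(h(h(g(l) ⊞ j ⊞ l, h(j ⊞ l, j ⊞ l, h(l, j, j) ⊞ j ⊞ l), g(j) ⊞ h(l, l, j) ⊞ j ⊞ l) ⊞ l, j, j), j, j)
R3 matches:  uses h(l, j, j);  v := j ⊞ l, y := j
The variable takes the whole remainder — replace the entire application.
Giving:  h(h(h(g(l) ⊞ j ⊞ l, h(j ⊞ l, j ⊞ l, l), g(j) ⊞ h(l, l, j) ⊞ j ⊞ l) ⊞ l, j, j), j, j)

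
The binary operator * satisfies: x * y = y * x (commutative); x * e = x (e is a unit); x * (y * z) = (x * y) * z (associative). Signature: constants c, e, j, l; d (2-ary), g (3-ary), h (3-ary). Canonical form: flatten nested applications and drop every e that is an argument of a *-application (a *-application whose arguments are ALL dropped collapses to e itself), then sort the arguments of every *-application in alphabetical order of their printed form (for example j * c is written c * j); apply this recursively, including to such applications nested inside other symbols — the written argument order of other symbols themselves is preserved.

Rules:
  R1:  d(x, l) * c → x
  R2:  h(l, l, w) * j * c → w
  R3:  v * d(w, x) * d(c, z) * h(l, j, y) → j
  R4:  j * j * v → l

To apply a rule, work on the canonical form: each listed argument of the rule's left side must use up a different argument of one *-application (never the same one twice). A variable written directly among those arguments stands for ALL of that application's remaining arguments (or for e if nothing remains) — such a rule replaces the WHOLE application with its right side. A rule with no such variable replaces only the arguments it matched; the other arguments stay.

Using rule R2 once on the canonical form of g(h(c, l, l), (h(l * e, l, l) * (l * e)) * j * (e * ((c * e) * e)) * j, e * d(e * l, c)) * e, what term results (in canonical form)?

Answer: g(h(c, l, l), j * l * l, d(l, c))

Derivation:
Canonical form:  g(h(c, l, l), c * h(l, l, l) * j * j * l, d(l, c))
Match R2:  consume c, h(l, l, l), j;  w := l
Giving:  g(h(c, l, l), j * l * l, d(l, c))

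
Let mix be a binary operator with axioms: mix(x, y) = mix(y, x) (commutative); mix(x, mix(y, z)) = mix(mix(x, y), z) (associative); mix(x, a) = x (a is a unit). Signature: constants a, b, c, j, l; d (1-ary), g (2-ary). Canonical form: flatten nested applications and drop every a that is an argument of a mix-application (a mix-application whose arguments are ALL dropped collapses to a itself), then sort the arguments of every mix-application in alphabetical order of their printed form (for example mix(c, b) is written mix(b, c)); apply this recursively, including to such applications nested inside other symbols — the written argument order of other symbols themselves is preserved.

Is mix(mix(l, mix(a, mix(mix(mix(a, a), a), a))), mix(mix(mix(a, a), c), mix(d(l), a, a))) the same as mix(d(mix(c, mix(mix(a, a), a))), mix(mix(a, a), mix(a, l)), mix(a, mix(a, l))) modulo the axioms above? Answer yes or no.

Answer: no — mix(c, d(l), l) vs mix(d(c), l, l)

Derivation:
Left:  mix(mix(l, mix(a, mix(mix(mix(a, a), a), a))), mix(mix(mix(a, a), c), mix(d(l), a, a)))
  Flatten:  mix(l, a, a, a, a, a, a, a, c, d(l), a, a)
  Unit:  drop a (×9)
  Sort arguments:  mix(c, d(l), l)
Right:  mix(d(mix(c, mix(mix(a, a), a))), mix(mix(a, a), mix(a, l)), mix(a, mix(a, l)))
  Flatten:  mix(d(mix(c, mix(mix(a, a), a))), a, a, a, l, a, a, l)
  Inside:  d(mix(c, mix(mix(a, a), a)))  →  d(c)
  Unit:  drop a (×5)
  Sort arguments:  mix(d(c), l, l)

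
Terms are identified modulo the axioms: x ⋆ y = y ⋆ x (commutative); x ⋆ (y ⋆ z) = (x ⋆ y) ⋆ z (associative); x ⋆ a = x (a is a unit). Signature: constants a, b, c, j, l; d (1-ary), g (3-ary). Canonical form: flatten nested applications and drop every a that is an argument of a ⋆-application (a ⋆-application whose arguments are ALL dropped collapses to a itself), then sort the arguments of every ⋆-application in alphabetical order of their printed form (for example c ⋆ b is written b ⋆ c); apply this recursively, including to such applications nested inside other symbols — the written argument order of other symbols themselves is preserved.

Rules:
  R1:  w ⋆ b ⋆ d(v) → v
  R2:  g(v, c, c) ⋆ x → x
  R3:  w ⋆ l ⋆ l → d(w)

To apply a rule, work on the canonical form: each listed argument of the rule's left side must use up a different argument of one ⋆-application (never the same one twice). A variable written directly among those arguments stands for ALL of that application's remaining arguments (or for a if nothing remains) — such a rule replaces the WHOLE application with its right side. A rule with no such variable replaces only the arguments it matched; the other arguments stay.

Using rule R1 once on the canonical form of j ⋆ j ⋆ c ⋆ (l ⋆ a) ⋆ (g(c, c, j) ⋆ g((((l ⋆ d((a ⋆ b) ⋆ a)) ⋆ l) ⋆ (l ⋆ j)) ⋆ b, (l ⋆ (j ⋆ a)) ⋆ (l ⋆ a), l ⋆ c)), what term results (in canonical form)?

Canonical form:  c ⋆ g(b ⋆ d(b) ⋆ j ⋆ l ⋆ l ⋆ l, j ⋆ l ⋆ l, c ⋆ l) ⋆ g(c, c, j) ⋆ j ⋆ j ⋆ l
Apply R1:  consuming b, d(b);  v := b, w := j ⋆ l ⋆ l ⋆ l
The extension variable absorbs all remaining arguments, so the whole application is rewritten.
Giving:  c ⋆ g(b, j ⋆ l ⋆ l, c ⋆ l) ⋆ g(c, c, j) ⋆ j ⋆ j ⋆ l

Answer: c ⋆ g(b, j ⋆ l ⋆ l, c ⋆ l) ⋆ g(c, c, j) ⋆ j ⋆ j ⋆ l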